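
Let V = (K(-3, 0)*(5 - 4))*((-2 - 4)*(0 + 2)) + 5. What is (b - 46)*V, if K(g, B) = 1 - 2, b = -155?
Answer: -3417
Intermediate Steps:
K(g, B) = -1
V = 17 (V = (-(5 - 4))*((-2 - 4)*(0 + 2)) + 5 = (-1*1)*(-6*2) + 5 = -1*(-12) + 5 = 12 + 5 = 17)
(b - 46)*V = (-155 - 46)*17 = -201*17 = -3417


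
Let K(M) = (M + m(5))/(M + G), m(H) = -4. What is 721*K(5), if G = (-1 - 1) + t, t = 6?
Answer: 721/9 ≈ 80.111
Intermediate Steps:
G = 4 (G = (-1 - 1) + 6 = -2 + 6 = 4)
K(M) = (-4 + M)/(4 + M) (K(M) = (M - 4)/(M + 4) = (-4 + M)/(4 + M))
721*K(5) = 721*((-4 + 5)/(4 + 5)) = 721*(1/9) = 721/9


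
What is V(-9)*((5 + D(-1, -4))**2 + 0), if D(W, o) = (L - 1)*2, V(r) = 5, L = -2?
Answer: 5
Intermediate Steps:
D(W, o) = -6 (D(W, o) = (-2 - 1)*2 = -3*2 = -6)
V(-9)*((5 + D(-1, -4))**2 + 0) = 5*((5 - 6)**2 + 0) = 5*((-1)**2 + 0) = 5*(1 + 0) = 5*1 = 5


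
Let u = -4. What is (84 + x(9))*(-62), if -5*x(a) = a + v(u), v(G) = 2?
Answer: -25358/5 ≈ -5071.6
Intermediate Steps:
x(a) = -2/5 - a/5 (x(a) = -(a + 2)/5 = -(2 + a)/5 = -2/5 - a/5)
(84 + x(9))*(-62) = (84 + (-2/5 - 1/5*9))*(-62) = (84 + (-2/5 - 9/5))*(-62) = (84 - 11/5)*(-62) = (409/5)*(-62) = -25358/5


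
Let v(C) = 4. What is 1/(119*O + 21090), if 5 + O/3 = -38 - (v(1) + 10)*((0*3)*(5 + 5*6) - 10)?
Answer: 1/55719 ≈ 1.7947e-5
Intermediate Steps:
O = 291 (O = -15 + 3*(-38 - (4 + 10)*((0*3)*(5 + 5*6) - 10)) = -15 + 3*(-38 - 14*(0*(5 + 30) - 10)) = -15 + 3*(-38 - 14*(0*35 - 10)) = -15 + 3*(-38 - 14*(0 - 10)) = -15 + 3*(-38 - 14*(-10)) = -15 + 3*(-38 - 1*(-140)) = -15 + 3*(-38 + 140) = -15 + 3*102 = -15 + 306 = 291)
1/(119*O + 21090) = 1/(119*291 + 21090) = 1/(34629 + 21090) = 1/55719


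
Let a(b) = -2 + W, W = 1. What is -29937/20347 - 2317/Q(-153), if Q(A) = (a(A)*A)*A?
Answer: -653651234/476302923 ≈ -1.3723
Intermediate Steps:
a(b) = -1 (a(b) = -2 + 1 = -1)
Q(A) = -A² (Q(A) = (-A)*A = -A²)
-29937/20347 - 2317/Q(-153) = -29937/20347 - 2317/((-1*(-153)²)) = -29937*1/20347 - 2317/((-1*23409)) = -29937/20347 - 2317/(-23409) = -29937/20347 - 2317*(-1/23409) = -29937/20347 + 2317/23409 = -653651234/476302923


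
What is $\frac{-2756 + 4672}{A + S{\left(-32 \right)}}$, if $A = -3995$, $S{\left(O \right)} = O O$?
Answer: $- \frac{1916}{2971} \approx -0.6449$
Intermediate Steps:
$S{\left(O \right)} = O^{2}$
$\frac{-2756 + 4672}{A + S{\left(-32 \right)}} = \frac{-2756 + 4672}{-3995 + \left(-32\right)^{2}} = \frac{1916}{-3995 + 1024} = \frac{1916}{-2971} = 1916 \left(- \frac{1}{2971}\right) = - \frac{1916}{2971}$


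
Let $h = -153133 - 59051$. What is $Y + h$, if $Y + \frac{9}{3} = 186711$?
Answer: $-25476$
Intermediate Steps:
$h = -212184$ ($h = -153133 - 59051 = -212184$)
$Y = 186708$ ($Y = -3 + 186711 = 186708$)
$Y + h = 186708 - 212184 = -25476$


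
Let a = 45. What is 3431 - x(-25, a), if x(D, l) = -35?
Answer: 3466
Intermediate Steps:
3431 - x(-25, a) = 3431 - 1*(-35) = 3431 + 35 = 3466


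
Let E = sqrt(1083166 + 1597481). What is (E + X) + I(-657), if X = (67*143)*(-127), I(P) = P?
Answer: -1217444 + sqrt(2680647) ≈ -1.2158e+6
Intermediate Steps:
X = -1216787 (X = 9581*(-127) = -1216787)
E = sqrt(2680647) ≈ 1637.3
(E + X) + I(-657) = (sqrt(2680647) - 1216787) - 657 = (-1216787 + sqrt(2680647)) - 657 = -1217444 + sqrt(2680647)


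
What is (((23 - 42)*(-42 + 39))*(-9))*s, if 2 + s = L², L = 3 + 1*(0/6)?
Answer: -3591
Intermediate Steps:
L = 3 (L = 3 + 1*(0*(⅙)) = 3 + 1*0 = 3 + 0 = 3)
s = 7 (s = -2 + 3² = -2 + 9 = 7)
(((23 - 42)*(-42 + 39))*(-9))*s = (((23 - 42)*(-42 + 39))*(-9))*7 = (-19*(-3)*(-9))*7 = (57*(-9))*7 = -513*7 = -3591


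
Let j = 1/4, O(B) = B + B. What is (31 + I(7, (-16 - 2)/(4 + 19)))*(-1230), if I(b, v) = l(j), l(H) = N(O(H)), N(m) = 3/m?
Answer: -45510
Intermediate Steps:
O(B) = 2*B
j = ¼ ≈ 0.25000
l(H) = 3/(2*H) (l(H) = 3/((2*H)) = 3*(1/(2*H)) = 3/(2*H))
I(b, v) = 6 (I(b, v) = 3/(2*(¼)) = (3/2)*4 = 6)
(31 + I(7, (-16 - 2)/(4 + 19)))*(-1230) = (31 + 6)*(-1230) = 37*(-1230) = -45510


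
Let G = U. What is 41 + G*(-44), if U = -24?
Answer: 1097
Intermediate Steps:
G = -24
41 + G*(-44) = 41 - 24*(-44) = 41 + 1056 = 1097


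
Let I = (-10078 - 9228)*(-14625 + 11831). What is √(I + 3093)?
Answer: √53944057 ≈ 7344.7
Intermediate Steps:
I = 53940964 (I = -19306*(-2794) = 53940964)
√(I + 3093) = √(53940964 + 3093) = √53944057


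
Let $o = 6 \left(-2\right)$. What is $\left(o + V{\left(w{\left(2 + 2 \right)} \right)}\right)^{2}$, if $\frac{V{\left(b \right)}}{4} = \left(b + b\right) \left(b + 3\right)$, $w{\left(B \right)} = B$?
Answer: $44944$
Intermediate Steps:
$V{\left(b \right)} = 8 b \left(3 + b\right)$ ($V{\left(b \right)} = 4 \left(b + b\right) \left(b + 3\right) = 4 \cdot 2 b \left(3 + b\right) = 8 b \left(3 + b\right)$)
$o = -12$
$\left(o + V{\left(w{\left(2 + 2 \right)} \right)}\right)^{2} = \left(-12 + 8 \left(2 + 2\right) \left(3 + \left(2 + 2\right)\right)\right)^{2} = \left(-12 + 8 \cdot 4 \left(3 + 4\right)\right)^{2} = \left(-12 + 8 \cdot 4 \cdot 7\right)^{2} = \left(-12 + 224\right)^{2} = 212^{2} = 44944$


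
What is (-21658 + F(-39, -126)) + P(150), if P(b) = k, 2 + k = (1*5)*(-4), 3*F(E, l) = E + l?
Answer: -21735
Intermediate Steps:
F(E, l) = E/3 + l/3 (F(E, l) = (E + l)/3 = E/3 + l/3)
k = -22 (k = -2 + (1*5)*(-4) = -2 + 5*(-4) = -2 - 20 = -22)
P(b) = -22
(-21658 + F(-39, -126)) + P(150) = (-21658 + ((1/3)*(-39) + (1/3)*(-126))) - 22 = (-21658 + (-13 - 42)) - 22 = (-21658 - 55) - 22 = -21713 - 22 = -21735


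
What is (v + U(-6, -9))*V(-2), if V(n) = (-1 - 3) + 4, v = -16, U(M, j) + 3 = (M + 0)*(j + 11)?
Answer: 0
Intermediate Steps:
U(M, j) = -3 + M*(11 + j) (U(M, j) = -3 + (M + 0)*(j + 11) = -3 + M*(11 + j))
V(n) = 0 (V(n) = -4 + 4 = 0)
(v + U(-6, -9))*V(-2) = (-16 + (-3 + 11*(-6) - 6*(-9)))*0 = (-16 + (-3 - 66 + 54))*0 = (-16 - 15)*0 = -31*0 = 0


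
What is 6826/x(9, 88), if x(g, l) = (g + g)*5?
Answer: 3413/45 ≈ 75.844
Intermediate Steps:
x(g, l) = 10*g (x(g, l) = (2*g)*5 = 10*g)
6826/x(9, 88) = 6826/((10*9)) = 6826/90 = 6826*(1/90) = 3413/45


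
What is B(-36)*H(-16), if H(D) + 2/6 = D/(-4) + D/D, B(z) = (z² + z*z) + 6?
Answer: 12124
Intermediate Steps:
B(z) = 6 + 2*z² (B(z) = (z² + z²) + 6 = 2*z² + 6 = 6 + 2*z²)
H(D) = ⅔ - D/4 (H(D) = -⅓ + (D/(-4) + D/D) = -⅓ + (D*(-¼) + 1) = -⅓ + (-D/4 + 1) = -⅓ + (1 - D/4) = ⅔ - D/4)
B(-36)*H(-16) = (6 + 2*(-36)²)*(⅔ - ¼*(-16)) = (6 + 2*1296)*(⅔ + 4) = (6 + 2592)*(14/3) = 2598*(14/3) = 12124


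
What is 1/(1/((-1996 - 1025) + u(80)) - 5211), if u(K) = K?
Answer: -2941/15325552 ≈ -0.00019190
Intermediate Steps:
1/(1/((-1996 - 1025) + u(80)) - 5211) = 1/(1/((-1996 - 1025) + 80) - 5211) = 1/(1/(-3021 + 80) - 5211) = 1/(1/(-2941) - 5211) = 1/(-1/2941 - 5211) = 1/(-15325552/2941) = -2941/15325552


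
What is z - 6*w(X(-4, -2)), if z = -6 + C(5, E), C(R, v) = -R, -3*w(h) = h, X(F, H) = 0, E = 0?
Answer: -11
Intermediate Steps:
w(h) = -h/3
z = -11 (z = -6 - 1*5 = -6 - 5 = -11)
z - 6*w(X(-4, -2)) = -11 - (-2)*0 = -11 - 6*0 = -11 + 0 = -11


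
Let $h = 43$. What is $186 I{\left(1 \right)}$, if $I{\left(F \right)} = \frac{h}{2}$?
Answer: $3999$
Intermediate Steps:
$I{\left(F \right)} = \frac{43}{2}$
$186 I{\left(1 \right)} = 186 \cdot \frac{43}{2} = 3999$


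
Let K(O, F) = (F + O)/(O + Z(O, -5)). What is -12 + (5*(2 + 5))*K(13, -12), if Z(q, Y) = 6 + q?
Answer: -349/32 ≈ -10.906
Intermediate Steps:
K(O, F) = (F + O)/(6 + 2*O) (K(O, F) = (F + O)/(O + (6 + O)) = (F + O)/(6 + 2*O))
-12 + (5*(2 + 5))*K(13, -12) = -12 + (5*(2 + 5))*((-12 + 13)/(2*(3 + 13))) = -12 + (5*7)*((1/2)*1/16) = -12 + 35*((1/2)*(1/16)*1) = -12 + 35*(1/32) = -12 + 35/32 = -349/32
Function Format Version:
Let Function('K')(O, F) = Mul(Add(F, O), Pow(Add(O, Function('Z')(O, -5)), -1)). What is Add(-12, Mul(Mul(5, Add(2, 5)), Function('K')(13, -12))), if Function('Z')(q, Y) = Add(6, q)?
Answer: Rational(-349, 32) ≈ -10.906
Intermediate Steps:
Function('K')(O, F) = Mul(Pow(Add(6, Mul(2, O)), -1), Add(F, O)) (Function('K')(O, F) = Mul(Add(F, O), Pow(Add(O, Add(6, O)), -1)) = Mul(Add(F, O), Pow(Add(6, Mul(2, O)), -1)) = Mul(Pow(Add(6, Mul(2, O)), -1), Add(F, O)))
Add(-12, Mul(Mul(5, Add(2, 5)), Function('K')(13, -12))) = Add(-12, Mul(Mul(5, Add(2, 5)), Mul(Rational(1, 2), Pow(Add(3, 13), -1), Add(-12, 13)))) = Add(-12, Mul(Mul(5, 7), Mul(Rational(1, 2), Pow(16, -1), 1))) = Add(-12, Mul(35, Mul(Rational(1, 2), Rational(1, 16), 1))) = Add(-12, Mul(35, Rational(1, 32))) = Add(-12, Rational(35, 32)) = Rational(-349, 32)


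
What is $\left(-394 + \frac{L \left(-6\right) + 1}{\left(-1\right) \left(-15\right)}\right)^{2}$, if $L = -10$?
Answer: $\frac{34210801}{225} \approx 1.5205 \cdot 10^{5}$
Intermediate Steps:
$\left(-394 + \frac{L \left(-6\right) + 1}{\left(-1\right) \left(-15\right)}\right)^{2} = \left(-394 + \frac{\left(-10\right) \left(-6\right) + 1}{\left(-1\right) \left(-15\right)}\right)^{2} = \left(-394 + \frac{60 + 1}{15}\right)^{2} = \left(-394 + 61 \cdot \frac{1}{15}\right)^{2} = \left(-394 + \frac{61}{15}\right)^{2} = \left(- \frac{5849}{15}\right)^{2} = \frac{34210801}{225}$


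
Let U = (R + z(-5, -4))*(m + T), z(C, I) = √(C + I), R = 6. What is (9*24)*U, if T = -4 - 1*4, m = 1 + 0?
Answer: -9072 - 4536*I ≈ -9072.0 - 4536.0*I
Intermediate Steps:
m = 1
T = -8 (T = -4 - 4 = -8)
U = -42 - 21*I (U = (6 + √(-5 - 4))*(1 - 8) = (6 + √(-9))*(-7) = (6 + 3*I)*(-7) = -42 - 21*I ≈ -42.0 - 21.0*I)
(9*24)*U = (9*24)*(-42 - 21*I) = 216*(-42 - 21*I) = -9072 - 4536*I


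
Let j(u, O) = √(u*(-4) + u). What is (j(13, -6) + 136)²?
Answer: (136 + I*√39)² ≈ 18457.0 + 1698.6*I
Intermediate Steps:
j(u, O) = √3*√(-u) (j(u, O) = √(-4*u + u) = √(-3*u) = √3*√(-u))
(j(13, -6) + 136)² = (√3*√(-1*13) + 136)² = (√3*√(-13) + 136)² = (√3*(I*√13) + 136)² = (I*√39 + 136)² = (136 + I*√39)²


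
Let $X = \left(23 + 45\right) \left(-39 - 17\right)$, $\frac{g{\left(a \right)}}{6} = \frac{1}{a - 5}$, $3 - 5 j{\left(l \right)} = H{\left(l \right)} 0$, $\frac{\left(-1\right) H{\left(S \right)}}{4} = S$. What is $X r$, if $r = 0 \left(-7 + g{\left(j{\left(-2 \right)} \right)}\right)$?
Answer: $0$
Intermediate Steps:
$H{\left(S \right)} = - 4 S$
$j{\left(l \right)} = \frac{3}{5}$ ($j{\left(l \right)} = \frac{3}{5} - \frac{- 4 l 0}{5} = \frac{3}{5} - 0 = \frac{3}{5} + 0 = \frac{3}{5}$)
$g{\left(a \right)} = \frac{6}{-5 + a}$ ($g{\left(a \right)} = \frac{6}{a - 5} = \frac{6}{-5 + a}$)
$X = -3808$ ($X = 68 \left(-56\right) = -3808$)
$r = 0$ ($r = 0 \left(-7 + \frac{6}{-5 + \frac{3}{5}}\right) = 0 \left(-7 + \frac{6}{- \frac{22}{5}}\right) = 0 \left(-7 + 6 \left(- \frac{5}{22}\right)\right) = 0 \left(-7 - \frac{15}{11}\right) = 0 \left(- \frac{92}{11}\right) = 0$)
$X r = \left(-3808\right) 0 = 0$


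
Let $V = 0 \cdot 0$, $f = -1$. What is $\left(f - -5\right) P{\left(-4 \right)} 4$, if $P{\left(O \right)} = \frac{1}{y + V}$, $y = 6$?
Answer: $\frac{8}{3} \approx 2.6667$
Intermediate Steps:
$V = 0$
$P{\left(O \right)} = \frac{1}{6}$ ($P{\left(O \right)} = \frac{1}{6 + 0} = \frac{1}{6}$)
$\left(f - -5\right) P{\left(-4 \right)} 4 = \left(-1 - -5\right) \frac{1}{6} \cdot 4 = \left(-1 + 5\right) \frac{1}{6} \cdot 4 = 4 \cdot \frac{1}{6} \cdot 4 = \frac{2}{3} \cdot 4 = \frac{8}{3}$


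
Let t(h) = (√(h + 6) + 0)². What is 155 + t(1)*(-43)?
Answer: -146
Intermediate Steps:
t(h) = 6 + h (t(h) = (√(6 + h) + 0)² = (√(6 + h))² = 6 + h)
155 + t(1)*(-43) = 155 + (6 + 1)*(-43) = 155 + 7*(-43) = 155 - 301 = -146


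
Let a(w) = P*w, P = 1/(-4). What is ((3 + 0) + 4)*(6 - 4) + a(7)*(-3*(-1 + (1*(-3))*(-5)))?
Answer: 175/2 ≈ 87.500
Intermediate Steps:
P = -1/4 ≈ -0.25000
a(w) = -w/4
((3 + 0) + 4)*(6 - 4) + a(7)*(-3*(-1 + (1*(-3))*(-5))) = ((3 + 0) + 4)*(6 - 4) + (-1/4*7)*(-3*(-1 + (1*(-3))*(-5))) = (3 + 4)*2 - (-21)*(-1 - 3*(-5))/4 = 7*2 - (-21)*(-1 + 15)/4 = 14 - (-21)*14/4 = 14 - 7/4*(-42) = 14 + 147/2 = 175/2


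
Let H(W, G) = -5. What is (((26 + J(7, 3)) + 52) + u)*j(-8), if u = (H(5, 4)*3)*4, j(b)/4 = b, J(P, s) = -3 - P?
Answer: -256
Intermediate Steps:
j(b) = 4*b
u = -60 (u = -5*3*4 = -15*4 = -60)
(((26 + J(7, 3)) + 52) + u)*j(-8) = (((26 + (-3 - 1*7)) + 52) - 60)*(4*(-8)) = (((26 + (-3 - 7)) + 52) - 60)*(-32) = (((26 - 10) + 52) - 60)*(-32) = ((16 + 52) - 60)*(-32) = (68 - 60)*(-32) = 8*(-32) = -256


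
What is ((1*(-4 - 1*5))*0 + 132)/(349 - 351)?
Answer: -66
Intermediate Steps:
((1*(-4 - 1*5))*0 + 132)/(349 - 351) = ((1*(-4 - 5))*0 + 132)/(-2) = ((1*(-9))*0 + 132)*(-1/2) = (-9*0 + 132)*(-1/2) = (0 + 132)*(-1/2) = 132*(-1/2) = -66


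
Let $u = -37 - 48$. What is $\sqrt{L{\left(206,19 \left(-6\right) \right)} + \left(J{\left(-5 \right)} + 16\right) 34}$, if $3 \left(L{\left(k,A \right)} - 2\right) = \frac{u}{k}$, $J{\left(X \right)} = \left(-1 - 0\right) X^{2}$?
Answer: $\frac{i \sqrt{116157426}}{618} \approx 17.44 i$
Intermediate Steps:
$J{\left(X \right)} = - X^{2}$ ($J{\left(X \right)} = \left(-1 + 0\right) X^{2} = - X^{2}$)
$u = -85$ ($u = -37 - 48 = -85$)
$L{\left(k,A \right)} = 2 - \frac{85}{3 k}$ ($L{\left(k,A \right)} = 2 + \frac{\left(-85\right) \frac{1}{k}}{3} = 2 - \frac{85}{3 k}$)
$\sqrt{L{\left(206,19 \left(-6\right) \right)} + \left(J{\left(-5 \right)} + 16\right) 34} = \sqrt{\left(2 - \frac{85}{3 \cdot 206}\right) + \left(- \left(-5\right)^{2} + 16\right) 34} = \sqrt{\left(2 - \frac{85}{618}\right) + \left(\left(-1\right) 25 + 16\right) 34} = \sqrt{\left(2 - \frac{85}{618}\right) + \left(-25 + 16\right) 34} = \sqrt{\frac{1151}{618} - 306} = \sqrt{- \frac{187957}{618}} = \frac{i \sqrt{116157426}}{618}$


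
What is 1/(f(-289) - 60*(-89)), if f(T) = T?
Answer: 1/5051 ≈ 0.00019798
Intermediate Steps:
1/(f(-289) - 60*(-89)) = 1/(-289 - 60*(-89)) = 1/(-289 + 5340) = 1/5051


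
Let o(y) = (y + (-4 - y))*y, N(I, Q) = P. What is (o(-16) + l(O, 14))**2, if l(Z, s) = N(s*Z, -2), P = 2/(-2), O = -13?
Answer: 3969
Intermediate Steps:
P = -1 (P = 2*(-1/2) = -1)
N(I, Q) = -1
l(Z, s) = -1
o(y) = -4*y
(o(-16) + l(O, 14))**2 = (-4*(-16) - 1)**2 = (64 - 1)**2 = 63**2 = 3969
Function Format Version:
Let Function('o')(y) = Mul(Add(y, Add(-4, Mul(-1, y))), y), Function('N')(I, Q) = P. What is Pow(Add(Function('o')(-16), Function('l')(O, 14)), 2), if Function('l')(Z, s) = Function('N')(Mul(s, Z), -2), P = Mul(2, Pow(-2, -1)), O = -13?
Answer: 3969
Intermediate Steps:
P = -1 (P = Mul(2, Rational(-1, 2)) = -1)
Function('N')(I, Q) = -1
Function('l')(Z, s) = -1
Function('o')(y) = Mul(-4, y)
Pow(Add(Function('o')(-16), Function('l')(O, 14)), 2) = Pow(Add(Mul(-4, -16), -1), 2) = Pow(Add(64, -1), 2) = Pow(63, 2) = 3969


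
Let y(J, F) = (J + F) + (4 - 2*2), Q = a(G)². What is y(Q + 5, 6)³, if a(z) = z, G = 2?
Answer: 3375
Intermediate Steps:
Q = 4 (Q = 2² = 4)
y(J, F) = F + J (y(J, F) = (F + J) + (4 - 4) = (F + J) + 0 = F + J)
y(Q + 5, 6)³ = (6 + (4 + 5))³ = (6 + 9)³ = 15³ = 3375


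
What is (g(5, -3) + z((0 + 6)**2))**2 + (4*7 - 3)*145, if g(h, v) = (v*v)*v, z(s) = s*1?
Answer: 3706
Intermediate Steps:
z(s) = s
g(h, v) = v**3 (g(h, v) = v**2*v = v**3)
(g(5, -3) + z((0 + 6)**2))**2 + (4*7 - 3)*145 = ((-3)**3 + (0 + 6)**2)**2 + (4*7 - 3)*145 = (-27 + 6**2)**2 + (28 - 3)*145 = (-27 + 36)**2 + 25*145 = 9**2 + 3625 = 81 + 3625 = 3706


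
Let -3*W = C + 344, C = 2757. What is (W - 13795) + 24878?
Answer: 30148/3 ≈ 10049.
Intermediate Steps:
W = -3101/3 (W = -(2757 + 344)/3 = -⅓*3101 = -3101/3 ≈ -1033.7)
(W - 13795) + 24878 = (-3101/3 - 13795) + 24878 = -44486/3 + 24878 = 30148/3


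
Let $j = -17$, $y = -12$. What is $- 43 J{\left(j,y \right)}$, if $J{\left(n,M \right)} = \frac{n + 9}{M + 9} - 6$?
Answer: $\frac{430}{3} \approx 143.33$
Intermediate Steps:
$J{\left(n,M \right)} = -6 + \frac{9 + n}{9 + M}$ ($J{\left(n,M \right)} = \frac{9 + n}{9 + M} - 6 = -6 + \frac{9 + n}{9 + M}$)
$- 43 J{\left(j,y \right)} = - 43 \frac{-45 - 17 - -72}{9 - 12} = - 43 \frac{-45 - 17 + 72}{-3} = - 43 \left(\left(- \frac{1}{3}\right) 10\right) = \left(-43\right) \left(- \frac{10}{3}\right) = \frac{430}{3}$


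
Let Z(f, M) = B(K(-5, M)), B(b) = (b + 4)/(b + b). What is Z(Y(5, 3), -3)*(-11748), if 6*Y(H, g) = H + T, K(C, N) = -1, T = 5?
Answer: 17622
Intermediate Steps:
B(b) = (4 + b)/(2*b) (B(b) = (4 + b)/((2*b)) = (4 + b)*(1/(2*b)) = (4 + b)/(2*b))
Y(H, g) = ⅚ + H/6 (Y(H, g) = (H + 5)/6 = (5 + H)/6 = ⅚ + H/6)
Z(f, M) = -3/2 (Z(f, M) = (½)*(4 - 1)/(-1) = (½)*(-1)*3 = -3/2)
Z(Y(5, 3), -3)*(-11748) = -3/2*(-11748) = 17622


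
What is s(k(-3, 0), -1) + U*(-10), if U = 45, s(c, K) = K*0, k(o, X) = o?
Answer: -450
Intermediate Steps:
s(c, K) = 0
s(k(-3, 0), -1) + U*(-10) = 0 + 45*(-10) = 0 - 450 = -450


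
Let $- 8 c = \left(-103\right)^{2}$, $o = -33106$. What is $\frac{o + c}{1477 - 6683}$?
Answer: $\frac{275457}{41648} \approx 6.6139$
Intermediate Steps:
$c = - \frac{10609}{8}$ ($c = - \frac{\left(-103\right)^{2}}{8} = \left(- \frac{1}{8}\right) 10609 = - \frac{10609}{8} \approx -1326.1$)
$\frac{o + c}{1477 - 6683} = \frac{-33106 - \frac{10609}{8}}{1477 - 6683} = - \frac{275457}{8 \left(-5206\right)} = \left(- \frac{275457}{8}\right) \left(- \frac{1}{5206}\right) = \frac{275457}{41648}$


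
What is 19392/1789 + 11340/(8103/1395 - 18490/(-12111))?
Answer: 38350371557004/24634327843 ≈ 1556.8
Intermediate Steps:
19392/1789 + 11340/(8103/1395 - 18490/(-12111)) = 19392*(1/1789) + 11340/(8103*(1/1395) - 18490*(-1/12111)) = 19392/1789 + 11340/(2701/465 + 18490/12111) = 19392/1789 + 11340/(13769887/1877205) = 19392/1789 + 11340*(1877205/13769887) = 19392/1789 + 21287504700/13769887 = 38350371557004/24634327843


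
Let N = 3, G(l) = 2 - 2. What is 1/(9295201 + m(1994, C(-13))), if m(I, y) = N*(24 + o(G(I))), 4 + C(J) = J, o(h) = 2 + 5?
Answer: 1/9295294 ≈ 1.0758e-7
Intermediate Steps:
G(l) = 0
o(h) = 7
C(J) = -4 + J
m(I, y) = 93 (m(I, y) = 3*(24 + 7) = 3*31 = 93)
1/(9295201 + m(1994, C(-13))) = 1/(9295201 + 93) = 1/9295294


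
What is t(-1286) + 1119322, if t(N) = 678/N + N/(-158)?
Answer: 56858586302/50797 ≈ 1.1193e+6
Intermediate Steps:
t(N) = 678/N - N/158 (t(N) = 678/N + N*(-1/158) = 678/N - N/158)
t(-1286) + 1119322 = (678/(-1286) - 1/158*(-1286)) + 1119322 = (678*(-1/1286) + 643/79) + 1119322 = (-339/643 + 643/79) + 1119322 = 386668/50797 + 1119322 = 56858586302/50797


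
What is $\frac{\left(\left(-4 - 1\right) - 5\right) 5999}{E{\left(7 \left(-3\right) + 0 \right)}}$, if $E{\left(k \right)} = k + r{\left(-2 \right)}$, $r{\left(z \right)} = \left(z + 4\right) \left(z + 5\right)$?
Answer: $\frac{11998}{3} \approx 3999.3$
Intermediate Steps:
$r{\left(z \right)} = \left(4 + z\right) \left(5 + z\right)$
$E{\left(k \right)} = 6 + k$ ($E{\left(k \right)} = k + \left(20 + \left(-2\right)^{2} + 9 \left(-2\right)\right) = k + \left(20 + 4 - 18\right) = k + 6 = 6 + k$)
$\frac{\left(\left(-4 - 1\right) - 5\right) 5999}{E{\left(7 \left(-3\right) + 0 \right)}} = \frac{\left(\left(-4 - 1\right) - 5\right) 5999}{6 + \left(7 \left(-3\right) + 0\right)} = \frac{\left(-5 - 5\right) 5999}{6 + \left(-21 + 0\right)} = \frac{\left(-10\right) 5999}{6 - 21} = - \frac{59990}{-15} = \left(-59990\right) \left(- \frac{1}{15}\right) = \frac{11998}{3}$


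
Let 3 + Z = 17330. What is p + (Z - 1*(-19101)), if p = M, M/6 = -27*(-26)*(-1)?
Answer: 32216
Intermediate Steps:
M = -4212 (M = 6*(-27*(-26)*(-1)) = 6*(702*(-1)) = 6*(-702) = -4212)
p = -4212
Z = 17327 (Z = -3 + 17330 = 17327)
p + (Z - 1*(-19101)) = -4212 + (17327 - 1*(-19101)) = -4212 + (17327 + 19101) = -4212 + 36428 = 32216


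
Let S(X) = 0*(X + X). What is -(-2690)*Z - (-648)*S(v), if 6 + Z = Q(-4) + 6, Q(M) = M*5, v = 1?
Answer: -53800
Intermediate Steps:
Q(M) = 5*M
S(X) = 0 (S(X) = 0*(2*X) = 0)
Z = -20 (Z = -6 + (5*(-4) + 6) = -6 + (-20 + 6) = -6 - 14 = -20)
-(-2690)*Z - (-648)*S(v) = -(-2690)*(-20) - (-648)*0 = -269*200 - 1*0 = -53800 + 0 = -53800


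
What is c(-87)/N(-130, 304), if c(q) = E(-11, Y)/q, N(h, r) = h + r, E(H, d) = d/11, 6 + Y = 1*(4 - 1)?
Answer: 1/55506 ≈ 1.8016e-5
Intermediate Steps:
Y = -3 (Y = -6 + 1*(4 - 1) = -6 + 1*3 = -6 + 3 = -3)
E(H, d) = d/11 (E(H, d) = d*(1/11) = d/11)
c(q) = -3/(11*q) (c(q) = ((1/11)*(-3))/q = -3/(11*q))
c(-87)/N(-130, 304) = (-3/11/(-87))/(-130 + 304) = -3/11*(-1/87)/174 = (1/319)*(1/174) = 1/55506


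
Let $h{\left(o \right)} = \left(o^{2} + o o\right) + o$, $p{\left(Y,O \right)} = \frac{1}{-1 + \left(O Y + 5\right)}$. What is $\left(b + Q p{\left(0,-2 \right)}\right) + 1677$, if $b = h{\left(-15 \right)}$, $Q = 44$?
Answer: $2123$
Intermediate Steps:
$p{\left(Y,O \right)} = \frac{1}{4 + O Y}$ ($p{\left(Y,O \right)} = \frac{1}{-1 + \left(5 + O Y\right)} = \frac{1}{4 + O Y}$)
$h{\left(o \right)} = o + 2 o^{2}$ ($h{\left(o \right)} = \left(o^{2} + o^{2}\right) + o = 2 o^{2} + o = o + 2 o^{2}$)
$b = 435$ ($b = - 15 \left(1 + 2 \left(-15\right)\right) = - 15 \left(1 - 30\right) = \left(-15\right) \left(-29\right) = 435$)
$\left(b + Q p{\left(0,-2 \right)}\right) + 1677 = \left(435 + \frac{44}{4 - 0}\right) + 1677 = \left(435 + \frac{44}{4 + 0}\right) + 1677 = \left(435 + \frac{44}{4}\right) + 1677 = \left(435 + 44 \cdot \frac{1}{4}\right) + 1677 = \left(435 + 11\right) + 1677 = 446 + 1677 = 2123$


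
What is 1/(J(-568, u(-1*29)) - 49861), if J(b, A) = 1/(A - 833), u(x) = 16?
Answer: -817/40736438 ≈ -2.0056e-5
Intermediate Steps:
J(b, A) = 1/(-833 + A)
1/(J(-568, u(-1*29)) - 49861) = 1/(1/(-833 + 16) - 49861) = 1/(1/(-817) - 49861) = 1/(-1/817 - 49861) = 1/(-40736438/817) = -817/40736438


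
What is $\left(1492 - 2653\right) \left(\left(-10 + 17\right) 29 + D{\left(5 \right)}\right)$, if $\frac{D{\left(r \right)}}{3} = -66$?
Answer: $-5805$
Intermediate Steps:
$D{\left(r \right)} = -198$ ($D{\left(r \right)} = 3 \left(-66\right) = -198$)
$\left(1492 - 2653\right) \left(\left(-10 + 17\right) 29 + D{\left(5 \right)}\right) = \left(1492 - 2653\right) \left(\left(-10 + 17\right) 29 - 198\right) = - 1161 \left(7 \cdot 29 - 198\right) = - 1161 \left(203 - 198\right) = \left(-1161\right) 5 = -5805$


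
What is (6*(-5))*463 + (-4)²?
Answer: -13874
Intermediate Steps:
(6*(-5))*463 + (-4)² = -30*463 + 16 = -13890 + 16 = -13874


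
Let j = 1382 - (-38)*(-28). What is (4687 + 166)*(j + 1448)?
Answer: 8570398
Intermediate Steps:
j = 318 (j = 1382 - 1*1064 = 1382 - 1064 = 318)
(4687 + 166)*(j + 1448) = (4687 + 166)*(318 + 1448) = 4853*1766 = 8570398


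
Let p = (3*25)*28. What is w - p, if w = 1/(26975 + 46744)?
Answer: -154809899/73719 ≈ -2100.0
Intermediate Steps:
p = 2100 (p = 75*28 = 2100)
w = 1/73719 ≈ 1.3565e-5
w - p = 1/73719 - 1*2100 = 1/73719 - 2100 = -154809899/73719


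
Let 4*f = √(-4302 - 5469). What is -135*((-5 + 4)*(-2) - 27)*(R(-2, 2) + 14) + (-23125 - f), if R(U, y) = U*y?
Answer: 10625 - I*√9771/4 ≈ 10625.0 - 24.712*I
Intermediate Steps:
f = I*√9771/4 (f = √(-4302 - 5469)/4 = √(-9771)/4 = (I*√9771)/4 = I*√9771/4 ≈ 24.712*I)
-135*((-5 + 4)*(-2) - 27)*(R(-2, 2) + 14) + (-23125 - f) = -135*((-5 + 4)*(-2) - 27)*(-2*2 + 14) + (-23125 - I*√9771/4) = -135*(-1*(-2) - 27)*(-4 + 14) + (-23125 - I*√9771/4) = -135*(2 - 27)*10 + (-23125 - I*√9771/4) = -(-3375)*10 + (-23125 - I*√9771/4) = -135*(-250) + (-23125 - I*√9771/4) = 33750 + (-23125 - I*√9771/4) = 10625 - I*√9771/4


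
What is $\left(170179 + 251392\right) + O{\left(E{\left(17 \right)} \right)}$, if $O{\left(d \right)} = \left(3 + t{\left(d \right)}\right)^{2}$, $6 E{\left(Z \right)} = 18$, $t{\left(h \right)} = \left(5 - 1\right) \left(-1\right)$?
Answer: $421572$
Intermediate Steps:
$t{\left(h \right)} = -4$ ($t{\left(h \right)} = 4 \left(-1\right) = -4$)
$E{\left(Z \right)} = 3$ ($E{\left(Z \right)} = \frac{1}{6} \cdot 18 = 3$)
$O{\left(d \right)} = 1$ ($O{\left(d \right)} = \left(3 - 4\right)^{2} = \left(-1\right)^{2} = 1$)
$\left(170179 + 251392\right) + O{\left(E{\left(17 \right)} \right)} = \left(170179 + 251392\right) + 1 = 421571 + 1 = 421572$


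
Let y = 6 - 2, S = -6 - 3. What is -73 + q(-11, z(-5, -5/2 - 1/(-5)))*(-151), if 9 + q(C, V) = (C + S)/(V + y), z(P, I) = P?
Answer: -1734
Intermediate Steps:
S = -9
y = 4
q(C, V) = -9 + (-9 + C)/(4 + V) (q(C, V) = -9 + (C - 9)/(V + 4) = -9 + (-9 + C)/(4 + V))
-73 + q(-11, z(-5, -5/2 - 1/(-5)))*(-151) = -73 + ((-45 - 11 - 9*(-5))/(4 - 5))*(-151) = -73 + ((-45 - 11 + 45)/(-1))*(-151) = -73 - 1*(-11)*(-151) = -73 + 11*(-151) = -73 - 1661 = -1734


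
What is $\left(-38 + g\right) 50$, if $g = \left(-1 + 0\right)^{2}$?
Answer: $-1850$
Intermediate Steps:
$g = 1$ ($g = \left(-1\right)^{2} = 1$)
$\left(-38 + g\right) 50 = \left(-38 + 1\right) 50 = \left(-37\right) 50 = -1850$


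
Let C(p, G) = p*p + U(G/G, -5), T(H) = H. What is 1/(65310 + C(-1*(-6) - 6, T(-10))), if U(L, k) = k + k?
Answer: 1/65300 ≈ 1.5314e-5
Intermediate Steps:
U(L, k) = 2*k
C(p, G) = -10 + p**2 (C(p, G) = p*p + 2*(-5) = p**2 - 10 = -10 + p**2)
1/(65310 + C(-1*(-6) - 6, T(-10))) = 1/(65310 + (-10 + (-1*(-6) - 6)**2)) = 1/(65310 + (-10 + (6 - 6)**2)) = 1/(65310 + (-10 + 0**2)) = 1/(65310 + (-10 + 0)) = 1/(65310 - 10) = 1/65300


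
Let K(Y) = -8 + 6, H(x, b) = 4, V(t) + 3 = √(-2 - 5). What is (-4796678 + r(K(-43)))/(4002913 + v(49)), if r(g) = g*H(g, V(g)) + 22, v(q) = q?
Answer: -2398332/2001481 ≈ -1.1983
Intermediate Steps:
V(t) = -3 + I*√7 (V(t) = -3 + √(-2 - 5) = -3 + √(-7) = -3 + I*√7)
K(Y) = -2
r(g) = 22 + 4*g (r(g) = g*4 + 22 = 4*g + 22 = 22 + 4*g)
(-4796678 + r(K(-43)))/(4002913 + v(49)) = (-4796678 + (22 + 4*(-2)))/(4002913 + 49) = (-4796678 + (22 - 8))/4002962 = (-4796678 + 14)*(1/4002962) = -4796664*1/4002962 = -2398332/2001481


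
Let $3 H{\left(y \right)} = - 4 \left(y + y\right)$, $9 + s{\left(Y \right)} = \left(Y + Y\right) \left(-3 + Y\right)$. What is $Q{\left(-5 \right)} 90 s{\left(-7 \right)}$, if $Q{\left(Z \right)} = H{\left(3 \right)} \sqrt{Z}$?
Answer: $- 94320 i \sqrt{5} \approx - 2.1091 \cdot 10^{5} i$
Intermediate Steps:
$s{\left(Y \right)} = -9 + 2 Y \left(-3 + Y\right)$ ($s{\left(Y \right)} = -9 + \left(Y + Y\right) \left(-3 + Y\right) = -9 + 2 Y \left(-3 + Y\right)$)
$H{\left(y \right)} = - \frac{8 y}{3}$ ($H{\left(y \right)} = \frac{\left(-4\right) \left(y + y\right)}{3} = \frac{\left(-4\right) 2 y}{3} = \frac{\left(-8\right) y}{3} = - \frac{8 y}{3}$)
$Q{\left(Z \right)} = - 8 \sqrt{Z}$ ($Q{\left(Z \right)} = \left(- \frac{8}{3}\right) 3 \sqrt{Z} = - 8 \sqrt{Z}$)
$Q{\left(-5 \right)} 90 s{\left(-7 \right)} = - 8 \sqrt{-5} \cdot 90 \left(-9 - -42 + 2 \left(-7\right)^{2}\right) = - 8 i \sqrt{5} \cdot 90 \left(-9 + 42 + 2 \cdot 49\right) = - 8 i \sqrt{5} \cdot 90 \left(-9 + 42 + 98\right) = - 720 i \sqrt{5} \cdot 131 = - 94320 i \sqrt{5}$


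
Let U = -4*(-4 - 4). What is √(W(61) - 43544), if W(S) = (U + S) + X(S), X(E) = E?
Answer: I*√43390 ≈ 208.3*I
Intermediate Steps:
U = 32 (U = -4*(-8) = 32)
W(S) = 32 + 2*S (W(S) = (32 + S) + S = 32 + 2*S)
√(W(61) - 43544) = √((32 + 2*61) - 43544) = √((32 + 122) - 43544) = √(154 - 43544) = √(-43390) = I*√43390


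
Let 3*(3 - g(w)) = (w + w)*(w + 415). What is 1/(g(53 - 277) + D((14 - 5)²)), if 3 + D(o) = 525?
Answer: 3/87143 ≈ 3.4426e-5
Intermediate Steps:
g(w) = 3 - 2*w*(415 + w)/3 (g(w) = 3 - (w + w)*(w + 415)/3 = 3 - 2*w*(415 + w)/3)
D(o) = 522 (D(o) = -3 + 525 = 522)
1/(g(53 - 277) + D((14 - 5)²)) = 1/((3 - 830*(53 - 277)/3 - 2*(53 - 277)²/3) + 522) = 1/((3 - 830/3*(-224) - ⅔*(-224)²) + 522) = 1/((3 + 185920/3 - ⅔*50176) + 522) = 1/((3 + 185920/3 - 100352/3) + 522) = 1/(85577/3 + 522) = 1/(87143/3) = 3/87143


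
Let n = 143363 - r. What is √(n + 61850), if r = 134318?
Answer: √70895 ≈ 266.26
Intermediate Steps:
n = 9045 (n = 143363 - 1*134318 = 143363 - 134318 = 9045)
√(n + 61850) = √(9045 + 61850) = √70895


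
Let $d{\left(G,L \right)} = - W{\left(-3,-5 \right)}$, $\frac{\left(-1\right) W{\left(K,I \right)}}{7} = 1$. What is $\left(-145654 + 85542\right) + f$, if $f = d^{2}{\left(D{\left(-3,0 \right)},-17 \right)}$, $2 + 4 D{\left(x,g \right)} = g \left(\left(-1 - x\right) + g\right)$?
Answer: $-60063$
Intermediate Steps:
$W{\left(K,I \right)} = -7$ ($W{\left(K,I \right)} = \left(-7\right) 1 = -7$)
$D{\left(x,g \right)} = - \frac{1}{2} + \frac{g \left(-1 + g - x\right)}{4}$ ($D{\left(x,g \right)} = - \frac{1}{2} + \frac{g \left(\left(-1 - x\right) + g\right)}{4} = - \frac{1}{2} + \frac{g \left(-1 + g - x\right)}{4}$)
$d{\left(G,L \right)} = 7$ ($d{\left(G,L \right)} = \left(-1\right) \left(-7\right) = 7$)
$f = 49$ ($f = 7^{2} = 49$)
$\left(-145654 + 85542\right) + f = \left(-145654 + 85542\right) + 49 = -60112 + 49 = -60063$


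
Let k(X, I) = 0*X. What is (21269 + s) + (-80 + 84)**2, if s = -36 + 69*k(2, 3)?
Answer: 21249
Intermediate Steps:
k(X, I) = 0
s = -36 (s = -36 + 69*0 = -36 + 0 = -36)
(21269 + s) + (-80 + 84)**2 = (21269 - 36) + (-80 + 84)**2 = 21233 + 4**2 = 21233 + 16 = 21249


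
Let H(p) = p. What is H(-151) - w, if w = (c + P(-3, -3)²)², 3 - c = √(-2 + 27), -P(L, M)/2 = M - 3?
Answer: -20315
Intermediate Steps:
P(L, M) = 6 - 2*M (P(L, M) = -2*(M - 3) = -2*(-3 + M) = 6 - 2*M)
c = -2 (c = 3 - √(-2 + 27) = 3 - √25 = 3 - 1*5 = 3 - 5 = -2)
w = 20164 (w = (-2 + (6 - 2*(-3))²)² = (-2 + (6 + 6)²)² = (-2 + 12²)² = (-2 + 144)² = 142² = 20164)
H(-151) - w = -151 - 1*20164 = -151 - 20164 = -20315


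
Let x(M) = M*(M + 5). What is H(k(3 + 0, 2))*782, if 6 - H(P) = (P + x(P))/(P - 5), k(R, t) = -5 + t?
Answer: 15249/4 ≈ 3812.3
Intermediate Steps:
x(M) = M*(5 + M)
H(P) = 6 - (P + P*(5 + P))/(-5 + P) (H(P) = 6 - (P + P*(5 + P))/(P - 5) = 6 - (P + P*(5 + P))/(-5 + P))
H(k(3 + 0, 2))*782 = ((-30 - (-5 + 2)²)/(-5 + (-5 + 2)))*782 = ((-30 - 1*(-3)²)/(-5 - 3))*782 = ((-30 - 1*9)/(-8))*782 = -(-30 - 9)/8*782 = -⅛*(-39)*782 = (39/8)*782 = 15249/4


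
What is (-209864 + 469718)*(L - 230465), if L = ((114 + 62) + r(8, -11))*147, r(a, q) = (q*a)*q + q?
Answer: -16608308556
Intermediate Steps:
r(a, q) = q + a*q**2 (r(a, q) = (a*q)*q + q = a*q**2 + q = q + a*q**2)
L = 166551 (L = ((114 + 62) - 11*(1 + 8*(-11)))*147 = (176 - 11*(1 - 88))*147 = (176 - 11*(-87))*147 = (176 + 957)*147 = 1133*147 = 166551)
(-209864 + 469718)*(L - 230465) = (-209864 + 469718)*(166551 - 230465) = 259854*(-63914) = -16608308556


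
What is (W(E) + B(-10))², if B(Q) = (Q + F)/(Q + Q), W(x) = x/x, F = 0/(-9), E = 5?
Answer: 9/4 ≈ 2.2500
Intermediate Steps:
F = 0 (F = 0*(-⅑) = 0)
W(x) = 1
B(Q) = ½ (B(Q) = (Q + 0)/(Q + Q) = Q/((2*Q)) = Q*(1/(2*Q)) = ½)
(W(E) + B(-10))² = (1 + ½)² = (3/2)² = 9/4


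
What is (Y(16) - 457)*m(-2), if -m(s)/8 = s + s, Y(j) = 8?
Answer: -14368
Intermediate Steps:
m(s) = -16*s (m(s) = -8*(s + s) = -16*s)
(Y(16) - 457)*m(-2) = (8 - 457)*(-16*(-2)) = -449*32 = -14368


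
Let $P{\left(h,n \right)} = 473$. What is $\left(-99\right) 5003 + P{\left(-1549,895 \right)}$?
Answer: $-494824$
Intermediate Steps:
$\left(-99\right) 5003 + P{\left(-1549,895 \right)} = \left(-99\right) 5003 + 473 = -495297 + 473 = -494824$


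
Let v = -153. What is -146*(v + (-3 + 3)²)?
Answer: 22338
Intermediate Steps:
-146*(v + (-3 + 3)²) = -146*(-153 + (-3 + 3)²) = -146*(-153 + 0²) = -146*(-153 + 0) = -146*(-153) = 22338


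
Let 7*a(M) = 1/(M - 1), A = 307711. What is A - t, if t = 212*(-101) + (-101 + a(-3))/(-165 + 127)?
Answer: 350184043/1064 ≈ 3.2912e+5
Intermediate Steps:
a(M) = 1/(7*(-1 + M)) (a(M) = 1/(7*(M - 1)) = 1/(7*(-1 + M)))
t = -22779539/1064 (t = 212*(-101) + (-101 + 1/(7*(-1 - 3)))/(-165 + 127) = -21412 + (-101 + (⅐)/(-4))/(-38) = -21412 + (-101 + (⅐)*(-¼))*(-1/38) = -21412 + (-101 - 1/28)*(-1/38) = -21412 - 2829/28*(-1/38) = -21412 + 2829/1064 = -22779539/1064 ≈ -21409.)
A - t = 307711 - 1*(-22779539/1064) = 307711 + 22779539/1064 = 350184043/1064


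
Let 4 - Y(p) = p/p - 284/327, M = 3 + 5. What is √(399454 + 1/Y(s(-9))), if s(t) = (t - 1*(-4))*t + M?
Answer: √639216690805/1265 ≈ 632.02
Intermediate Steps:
M = 8
s(t) = 8 + t*(4 + t) (s(t) = (t - 1*(-4))*t + 8 = (t + 4)*t + 8 = (4 + t)*t + 8 = t*(4 + t) + 8 = 8 + t*(4 + t))
Y(p) = 1265/327 (Y(p) = 4 - (p/p - 284/327) = 4 - (1 - 284*1/327) = 4 - (1 - 284/327) = 4 - 1*43/327 = 4 - 43/327 = 1265/327)
√(399454 + 1/Y(s(-9))) = √(399454 + 1/(1265/327)) = √(399454 + 327/1265) = √(505309637/1265) = √639216690805/1265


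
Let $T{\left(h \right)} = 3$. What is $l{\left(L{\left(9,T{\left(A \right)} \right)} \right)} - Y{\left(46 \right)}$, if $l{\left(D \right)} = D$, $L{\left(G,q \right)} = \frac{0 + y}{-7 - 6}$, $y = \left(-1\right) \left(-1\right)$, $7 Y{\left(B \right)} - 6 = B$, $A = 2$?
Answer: $- \frac{683}{91} \approx -7.5055$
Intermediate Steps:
$Y{\left(B \right)} = \frac{6}{7} + \frac{B}{7}$
$y = 1$
$L{\left(G,q \right)} = - \frac{1}{13}$ ($L{\left(G,q \right)} = \frac{0 + 1}{-7 - 6} = 1 \frac{1}{-13} = 1 \left(- \frac{1}{13}\right) = - \frac{1}{13}$)
$l{\left(L{\left(9,T{\left(A \right)} \right)} \right)} - Y{\left(46 \right)} = - \frac{1}{13} - \left(\frac{6}{7} + \frac{1}{7} \cdot 46\right) = - \frac{1}{13} - \left(\frac{6}{7} + \frac{46}{7}\right) = - \frac{1}{13} - \frac{52}{7} = - \frac{683}{91}$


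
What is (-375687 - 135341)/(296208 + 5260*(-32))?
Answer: -127757/31972 ≈ -3.9959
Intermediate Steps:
(-375687 - 135341)/(296208 + 5260*(-32)) = -511028/(296208 - 168320) = -511028/127888 = -511028*1/127888 = -127757/31972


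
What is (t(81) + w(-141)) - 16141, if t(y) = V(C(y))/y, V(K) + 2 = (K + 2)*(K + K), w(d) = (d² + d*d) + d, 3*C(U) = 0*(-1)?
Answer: 1901878/81 ≈ 23480.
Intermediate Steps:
C(U) = 0 (C(U) = (0*(-1))/3 = (⅓)*0 = 0)
w(d) = d + 2*d² (w(d) = (d² + d²) + d = 2*d² + d = d + 2*d²)
V(K) = -2 + 2*K*(2 + K) (V(K) = -2 + (K + 2)*(K + K) = -2 + (2 + K)*(2*K) = -2 + 2*K*(2 + K))
t(y) = -2/y (t(y) = (-2 + 2*0² + 4*0)/y = (-2 + 2*0 + 0)/y = (-2 + 0 + 0)/y = -2/y)
(t(81) + w(-141)) - 16141 = (-2/81 - 141*(1 + 2*(-141))) - 16141 = (-2*1/81 - 141*(1 - 282)) - 16141 = (-2/81 - 141*(-281)) - 16141 = (-2/81 + 39621) - 16141 = 3209299/81 - 16141 = 1901878/81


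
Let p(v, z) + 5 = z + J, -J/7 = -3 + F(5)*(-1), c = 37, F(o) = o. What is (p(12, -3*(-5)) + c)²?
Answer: 10609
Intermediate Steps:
J = 56 (J = -7*(-3 + 5*(-1)) = -7*(-3 - 5) = -7*(-8) = 56)
p(v, z) = 51 + z (p(v, z) = -5 + (z + 56) = -5 + (56 + z) = 51 + z)
(p(12, -3*(-5)) + c)² = ((51 - 3*(-5)) + 37)² = ((51 + 15) + 37)² = (66 + 37)² = 103² = 10609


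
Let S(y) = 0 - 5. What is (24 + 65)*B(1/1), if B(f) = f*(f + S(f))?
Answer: -356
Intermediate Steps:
S(y) = -5
B(f) = f*(-5 + f) (B(f) = f*(f - 5) = f*(-5 + f))
(24 + 65)*B(1/1) = (24 + 65)*((-5 + 1/1)/1) = 89*(1*(-5 + 1)) = 89*(1*(-4)) = 89*(-4) = -356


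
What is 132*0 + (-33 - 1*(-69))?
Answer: 36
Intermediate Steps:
132*0 + (-33 - 1*(-69)) = 0 + (-33 + 69) = 0 + 36 = 36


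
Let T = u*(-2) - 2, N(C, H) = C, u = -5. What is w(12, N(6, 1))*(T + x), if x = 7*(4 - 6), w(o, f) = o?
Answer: -72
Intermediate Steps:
x = -14 (x = 7*(-2) = -14)
T = 8 (T = -5*(-2) - 2 = 10 - 2 = 8)
w(12, N(6, 1))*(T + x) = 12*(8 - 14) = 12*(-6) = -72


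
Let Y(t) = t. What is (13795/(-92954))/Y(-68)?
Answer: 13795/6320872 ≈ 0.0021825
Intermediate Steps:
(13795/(-92954))/Y(-68) = (13795/(-92954))/(-68) = (13795*(-1/92954))*(-1/68) = -13795/92954*(-1/68) = 13795/6320872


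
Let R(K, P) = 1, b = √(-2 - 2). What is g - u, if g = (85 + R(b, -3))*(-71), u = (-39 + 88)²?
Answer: -8507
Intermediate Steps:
b = 2*I (b = √(-4) = 2*I ≈ 2.0*I)
u = 2401 (u = 49² = 2401)
g = -6106 (g = (85 + 1)*(-71) = 86*(-71) = -6106)
g - u = -6106 - 1*2401 = -6106 - 2401 = -8507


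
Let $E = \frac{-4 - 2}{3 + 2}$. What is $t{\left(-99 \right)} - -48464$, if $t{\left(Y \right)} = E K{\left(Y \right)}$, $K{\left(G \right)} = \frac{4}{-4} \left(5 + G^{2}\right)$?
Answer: $\frac{301156}{5} \approx 60231.0$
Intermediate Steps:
$K{\left(G \right)} = -5 - G^{2}$ ($K{\left(G \right)} = 4 \left(- \frac{1}{4}\right) \left(5 + G^{2}\right) = - (5 + G^{2}) = -5 - G^{2}$)
$E = - \frac{6}{5} \approx -1.2$
$t{\left(Y \right)} = 6 + \frac{6 Y^{2}}{5}$ ($t{\left(Y \right)} = - \frac{6 \left(-5 - Y^{2}\right)}{5} = 6 + \frac{6 Y^{2}}{5}$)
$t{\left(-99 \right)} - -48464 = \left(6 + \frac{6 \left(-99\right)^{2}}{5}\right) - -48464 = \left(6 + \frac{6}{5} \cdot 9801\right) + 48464 = \left(6 + \frac{58806}{5}\right) + 48464 = \frac{58836}{5} + 48464 = \frac{301156}{5}$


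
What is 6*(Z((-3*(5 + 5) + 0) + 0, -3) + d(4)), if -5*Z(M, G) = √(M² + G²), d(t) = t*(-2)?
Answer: -48 - 18*√101/5 ≈ -84.180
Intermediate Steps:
d(t) = -2*t
Z(M, G) = -√(G² + M²)/5 (Z(M, G) = -√(M² + G²)/5 = -√(G² + M²)/5)
6*(Z((-3*(5 + 5) + 0) + 0, -3) + d(4)) = 6*(-√((-3)² + ((-3*(5 + 5) + 0) + 0)²)/5 - 2*4) = 6*(-√(9 + ((-3*10 + 0) + 0)²)/5 - 8) = 6*(-√(9 + ((-30 + 0) + 0)²)/5 - 8) = 6*(-√(9 + (-30 + 0)²)/5 - 8) = 6*(-√(9 + (-30)²)/5 - 8) = 6*(-√(9 + 900)/5 - 8) = 6*(-3*√101/5 - 8) = 6*(-8 - 3*√101/5) = -48 - 18*√101/5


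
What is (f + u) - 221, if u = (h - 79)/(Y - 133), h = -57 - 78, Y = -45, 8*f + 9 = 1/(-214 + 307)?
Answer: -3657133/16554 ≈ -220.92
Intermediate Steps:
f = -209/186 (f = -9/8 + 1/(8*(-214 + 307)) = -9/8 + (1/8)/93 = -9/8 + (1/8)*(1/93) = -9/8 + 1/744 = -209/186 ≈ -1.1237)
h = -135
u = 107/89 (u = (-135 - 79)/(-45 - 133) = -214/(-178) = -214*(-1/178) = 107/89 ≈ 1.2022)
(f + u) - 221 = (-209/186 + 107/89) - 221 = 1301/16554 - 221 = -3657133/16554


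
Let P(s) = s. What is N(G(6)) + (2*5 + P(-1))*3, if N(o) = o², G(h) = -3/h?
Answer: 109/4 ≈ 27.250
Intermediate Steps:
N(G(6)) + (2*5 + P(-1))*3 = (-3/6)² + (2*5 - 1)*3 = (-3*⅙)² + (10 - 1)*3 = (-½)² + 9*3 = ¼ + 27 = 109/4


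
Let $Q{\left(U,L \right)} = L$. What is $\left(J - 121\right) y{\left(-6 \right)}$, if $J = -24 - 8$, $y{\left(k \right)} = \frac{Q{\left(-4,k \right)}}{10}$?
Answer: $\frac{459}{5} \approx 91.8$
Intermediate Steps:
$y{\left(k \right)} = \frac{k}{10}$
$J = -32$ ($J = -24 - 8 = -32$)
$\left(J - 121\right) y{\left(-6 \right)} = \left(-32 - 121\right) \frac{1}{10} \left(-6\right) = \left(-153\right) \left(- \frac{3}{5}\right) = \frac{459}{5}$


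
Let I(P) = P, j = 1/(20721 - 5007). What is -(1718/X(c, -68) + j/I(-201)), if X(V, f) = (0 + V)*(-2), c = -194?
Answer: -6992689/1579257 ≈ -4.4278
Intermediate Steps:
j = 1/15714 ≈ 6.3638e-5
X(V, f) = -2*V (X(V, f) = V*(-2) = -2*V)
-(1718/X(c, -68) + j/I(-201)) = -(1718/((-2*(-194))) + (1/15714)/(-201)) = -(1718/388 + (1/15714)*(-1/201)) = -(1718*(1/388) - 1/3158514) = -(859/194 - 1/3158514) = -1*6992689/1579257 = -6992689/1579257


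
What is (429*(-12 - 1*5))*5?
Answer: -36465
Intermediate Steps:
(429*(-12 - 1*5))*5 = (429*(-12 - 5))*5 = (429*(-17))*5 = -7293*5 = -36465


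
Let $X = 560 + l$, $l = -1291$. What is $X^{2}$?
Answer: $534361$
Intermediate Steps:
$X = -731$ ($X = 560 - 1291 = -731$)
$X^{2} = \left(-731\right)^{2} = 534361$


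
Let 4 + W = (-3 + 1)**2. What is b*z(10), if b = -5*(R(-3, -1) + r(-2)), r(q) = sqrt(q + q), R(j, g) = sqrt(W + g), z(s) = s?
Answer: -150*I ≈ -150.0*I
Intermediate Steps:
W = 0 (W = -4 + (-3 + 1)**2 = -4 + (-2)**2 = -4 + 4 = 0)
R(j, g) = sqrt(g) (R(j, g) = sqrt(0 + g) = sqrt(g))
r(q) = sqrt(2)*sqrt(q) (r(q) = sqrt(2*q) = sqrt(2)*sqrt(q))
b = -15*I (b = -5*(sqrt(-1) + sqrt(2)*sqrt(-2)) = -5*(I + sqrt(2)*(I*sqrt(2))) = -5*(I + 2*I) = -15*I ≈ -15.0*I)
b*z(10) = -15*I*10 = -150*I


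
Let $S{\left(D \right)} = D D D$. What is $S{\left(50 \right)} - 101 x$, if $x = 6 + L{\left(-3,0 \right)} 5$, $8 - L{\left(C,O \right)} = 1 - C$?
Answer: $122374$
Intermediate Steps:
$L{\left(C,O \right)} = 7 + C$ ($L{\left(C,O \right)} = 8 - \left(1 - C\right) = 8 + \left(-1 + C\right) = 7 + C$)
$S{\left(D \right)} = D^{3}$ ($S{\left(D \right)} = D^{2} D = D^{3}$)
$x = 26$ ($x = 6 + \left(7 - 3\right) 5 = 6 + 4 \cdot 5 = 6 + 20 = 26$)
$S{\left(50 \right)} - 101 x = 50^{3} - 2626 = 125000 - 2626 = 122374$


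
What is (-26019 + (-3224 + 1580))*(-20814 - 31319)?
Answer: 1442155179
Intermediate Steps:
(-26019 + (-3224 + 1580))*(-20814 - 31319) = (-26019 - 1644)*(-52133) = -27663*(-52133) = 1442155179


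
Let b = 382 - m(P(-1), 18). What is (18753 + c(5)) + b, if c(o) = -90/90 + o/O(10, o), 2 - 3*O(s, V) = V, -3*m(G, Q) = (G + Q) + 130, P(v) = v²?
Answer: 57536/3 ≈ 19179.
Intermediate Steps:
m(G, Q) = -130/3 - G/3 - Q/3 (m(G, Q) = -((G + Q) + 130)/3 = -(130 + G + Q)/3 = -130/3 - G/3 - Q/3)
O(s, V) = ⅔ - V/3
b = 1295/3 (b = 382 - (-130/3 - ⅓*(-1)² - ⅓*18) = 382 - (-130/3 - ⅓*1 - 6) = 382 - (-130/3 - ⅓ - 6) = 382 - 1*(-149/3) = 382 + 149/3 = 1295/3 ≈ 431.67)
c(o) = -1 + o/(⅔ - o/3) (c(o) = -90/90 + o/(⅔ - o/3) = -90*1/90 + o/(⅔ - o/3) = -1 + o/(⅔ - o/3))
(18753 + c(5)) + b = (18753 + 2*(1 - 2*5)/(-2 + 5)) + 1295/3 = (18753 + 2*(1 - 10)/3) + 1295/3 = (18753 + 2*(⅓)*(-9)) + 1295/3 = (18753 - 6) + 1295/3 = 18747 + 1295/3 = 57536/3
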